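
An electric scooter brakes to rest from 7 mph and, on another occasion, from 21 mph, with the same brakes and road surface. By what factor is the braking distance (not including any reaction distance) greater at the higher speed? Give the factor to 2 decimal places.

Braking distance d = v²/(2a), so with a fixed, d ∝ v².
Factor = (21/7)² = 3.0000² = 9.0000.

Factor ≈ 9.00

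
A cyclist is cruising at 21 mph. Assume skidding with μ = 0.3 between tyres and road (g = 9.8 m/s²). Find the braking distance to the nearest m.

21 mph × 0.44704 = 9.3878 m/s.
a = μg = 0.3 × 9.8 = 2.940 m/s².
Braking distance = v²/(2a) = 9.3878² / (2 × 2.940) = 88.131 / 5.880 = 14.988 m.

Braking distance ≈ 15 m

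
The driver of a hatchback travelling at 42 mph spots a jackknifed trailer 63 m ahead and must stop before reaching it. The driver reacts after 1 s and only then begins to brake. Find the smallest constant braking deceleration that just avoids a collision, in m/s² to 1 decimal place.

42 mph × 0.44704 = 18.7757 m/s.
Distance covered during reaction = 18.7757 × 1 = 18.776 m.
Distance available for braking: 63 − 18.776 = 44.224 m.
v² = 2a·d ⇒ a = v²/(2d) = 18.7757² / (2 × 44.224) = 352.527 / 88.448 = 3.9857 m/s².

Required deceleration ≈ 4.0 m/s²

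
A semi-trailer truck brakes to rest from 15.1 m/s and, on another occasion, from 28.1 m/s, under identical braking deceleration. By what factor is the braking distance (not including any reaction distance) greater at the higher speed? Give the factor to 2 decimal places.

Braking distance d = v²/(2a), so with a fixed, d ∝ v².
Factor = (28.1/15.1)² = 1.8609² = 3.4629.

Factor ≈ 3.46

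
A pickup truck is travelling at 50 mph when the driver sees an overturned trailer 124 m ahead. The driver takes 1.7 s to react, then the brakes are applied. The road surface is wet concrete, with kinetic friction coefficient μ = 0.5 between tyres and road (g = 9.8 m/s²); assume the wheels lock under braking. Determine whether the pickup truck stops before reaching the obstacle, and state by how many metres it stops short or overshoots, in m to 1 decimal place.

Yes — it stops 35.0 m short of the obstacle

50 mph × 0.44704 = 22.3520 m/s.
a = μg = 0.5 × 9.8 = 4.900 m/s².
Reaction distance = 22.3520 × 1.7 = 37.998 m.
Braking distance = v²/(2a) = 499.612 / 9.800 = 50.981 m.
Total stopping distance = 37.998 + 50.981 = 88.979 m, vs 124 m available — it stops with 124 − 88.979 = 35.021 m to spare.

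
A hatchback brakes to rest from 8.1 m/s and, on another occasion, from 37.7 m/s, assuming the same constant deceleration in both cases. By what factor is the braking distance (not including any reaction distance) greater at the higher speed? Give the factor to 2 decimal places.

Factor ≈ 21.66

Braking distance d = v²/(2a), so with a fixed, d ∝ v².
Factor = (37.7/8.1)² = 4.6543² = 21.6625.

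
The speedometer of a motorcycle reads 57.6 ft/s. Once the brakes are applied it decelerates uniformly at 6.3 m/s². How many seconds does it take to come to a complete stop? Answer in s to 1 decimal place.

Braking time ≈ 2.8 s

57.6 ft/s × 0.3048 = 17.5565 m/s.
Braking time = v/a = 17.5565 / 6.300 = 2.787 s.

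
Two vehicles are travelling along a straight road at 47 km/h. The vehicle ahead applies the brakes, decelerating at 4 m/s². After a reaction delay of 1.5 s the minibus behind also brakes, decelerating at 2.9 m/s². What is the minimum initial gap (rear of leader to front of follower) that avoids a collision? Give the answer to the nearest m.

Minimum gap ≈ 28 m

47 km/h ÷ 3.6 = 13.0556 m/s.
Leader travels v²/(2a_L) = 170.449 / 8.000 = 21.306 m before stopping.
Follower covers v·t_r = 13.0556 × 1.5 = 19.583 m while reacting, then v²/(2a_F) = 170.449 / 5.800 = 29.388 m while braking, for a total of 19.583 + 29.388 = 48.971 m.
Since a_F ≤ a_L and the follower starts braking later, the follower is never slower than the leader, so the closest approach is when both have stopped.
Minimum gap = 48.971 − 21.306 = 27.665 m.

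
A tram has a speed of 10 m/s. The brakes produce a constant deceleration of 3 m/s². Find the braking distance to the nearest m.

Braking distance = v²/(2a) = 10.0000² / (2 × 3.000) = 100.000 / 6.000 = 16.667 m.

Braking distance ≈ 17 m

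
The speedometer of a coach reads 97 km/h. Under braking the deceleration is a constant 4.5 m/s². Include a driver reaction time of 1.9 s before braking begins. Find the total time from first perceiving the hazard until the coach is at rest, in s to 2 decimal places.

97 km/h ÷ 3.6 = 26.9444 m/s.
Braking time = v/a = 26.9444 / 4.500 = 5.988 s.
Total = 1.9 + 5.988 = 7.888 s.

Total time ≈ 7.89 s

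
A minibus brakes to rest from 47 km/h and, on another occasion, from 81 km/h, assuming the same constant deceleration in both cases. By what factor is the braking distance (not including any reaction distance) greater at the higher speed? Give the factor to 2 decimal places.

Braking distance d = v²/(2a), so with a fixed, d ∝ v².
Factor = (81/47)² = 1.7234² = 2.9701.

Factor ≈ 2.97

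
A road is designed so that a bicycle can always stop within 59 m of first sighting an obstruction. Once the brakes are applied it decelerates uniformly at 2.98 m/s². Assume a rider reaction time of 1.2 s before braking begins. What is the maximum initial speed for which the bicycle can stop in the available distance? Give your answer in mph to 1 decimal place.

Stopping distance: v·t_r + v²/(2a) = 59 with t_r = 1.2 s and a = 2.980 m/s².
So v² + 7.152 v − 351.64 = 0.
Positive root: v = −a·t_r + √((a·t_r)² + 2a·d) = −3.576 + √(12.788 + 351.64) = 15.5140 m/s.
15.5140 m/s ÷ 0.44704 = 34.704 mph.

Maximum speed ≈ 34.7 mph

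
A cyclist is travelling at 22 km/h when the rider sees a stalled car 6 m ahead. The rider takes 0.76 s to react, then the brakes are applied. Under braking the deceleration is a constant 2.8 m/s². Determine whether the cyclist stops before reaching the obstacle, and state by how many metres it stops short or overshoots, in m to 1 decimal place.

22 km/h ÷ 3.6 = 6.1111 m/s.
Reaction distance = 6.1111 × 0.76 = 4.644 m.
Braking distance = v²/(2a) = 37.346 / 5.600 = 6.669 m.
Total stopping distance = 4.644 + 6.669 = 11.313 m, vs 6 m available — it cannot stop in time and overshoots by 11.313 − 6 = 5.313 m.

No — it overshoots by 5.3 m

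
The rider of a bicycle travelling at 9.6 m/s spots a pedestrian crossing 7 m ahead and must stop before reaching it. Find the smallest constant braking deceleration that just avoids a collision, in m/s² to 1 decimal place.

v² = 2a·d ⇒ a = v²/(2d) = 9.6000² / (2 × 7.000) = 92.160 / 14.000 = 6.5829 m/s².

Required deceleration ≈ 6.6 m/s²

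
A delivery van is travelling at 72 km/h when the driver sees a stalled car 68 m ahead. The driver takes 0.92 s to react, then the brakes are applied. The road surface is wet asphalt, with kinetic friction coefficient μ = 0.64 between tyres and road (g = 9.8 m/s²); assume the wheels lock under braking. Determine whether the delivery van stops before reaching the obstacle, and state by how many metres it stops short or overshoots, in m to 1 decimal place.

Yes — it stops 17.7 m short of the obstacle

72 km/h ÷ 3.6 = 20.0000 m/s.
a = μg = 0.64 × 9.8 = 6.272 m/s².
Reaction distance = 20.0000 × 0.92 = 18.400 m.
Braking distance = v²/(2a) = 400.000 / 12.544 = 31.888 m.
Total stopping distance = 18.400 + 31.888 = 50.288 m, vs 68 m available — it stops with 68 − 50.288 = 17.712 m to spare.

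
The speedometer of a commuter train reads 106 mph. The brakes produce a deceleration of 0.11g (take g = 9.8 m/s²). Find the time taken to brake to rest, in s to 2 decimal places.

Braking time ≈ 43.96 s

106 mph × 0.44704 = 47.3862 m/s.
a = 0.11 × 9.8 = 1.078 m/s².
Braking time = v/a = 47.3862 / 1.078 = 43.958 s.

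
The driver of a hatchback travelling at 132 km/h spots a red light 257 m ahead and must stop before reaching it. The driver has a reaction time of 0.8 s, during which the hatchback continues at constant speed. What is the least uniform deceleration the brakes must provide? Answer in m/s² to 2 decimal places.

132 km/h ÷ 3.6 = 36.6667 m/s.
Distance covered during reaction = 36.6667 × 0.8 = 29.333 m.
Distance available for braking: 257 − 29.333 = 227.667 m.
v² = 2a·d ⇒ a = v²/(2d) = 36.6667² / (2 × 227.667) = 1344.447 / 455.334 = 2.9527 m/s².

Required deceleration ≈ 2.95 m/s²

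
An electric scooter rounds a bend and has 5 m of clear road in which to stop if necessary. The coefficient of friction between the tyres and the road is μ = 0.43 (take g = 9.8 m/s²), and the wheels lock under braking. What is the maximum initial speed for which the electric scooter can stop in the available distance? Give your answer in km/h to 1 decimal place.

Maximum speed ≈ 23.4 km/h

a = μg = 0.43 × 9.8 = 4.214 m/s².
v²/(2a) = d ⇒ v = √(2 × 4.214 × 5) = √42.14 = 6.4915 m/s.
6.4915 m/s × 3.6 = 23.369 km/h.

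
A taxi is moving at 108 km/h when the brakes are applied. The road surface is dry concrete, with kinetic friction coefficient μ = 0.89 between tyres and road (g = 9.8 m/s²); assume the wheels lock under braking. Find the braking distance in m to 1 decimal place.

Braking distance ≈ 51.6 m

108 km/h ÷ 3.6 = 30.0000 m/s.
a = μg = 0.89 × 9.8 = 8.722 m/s².
Braking distance = v²/(2a) = 30.0000² / (2 × 8.722) = 900.000 / 17.444 = 51.594 m.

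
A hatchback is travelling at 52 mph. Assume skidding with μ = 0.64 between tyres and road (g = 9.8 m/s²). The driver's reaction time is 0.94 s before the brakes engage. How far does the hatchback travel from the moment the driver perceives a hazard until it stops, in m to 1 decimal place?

52 mph × 0.44704 = 23.2461 m/s.
a = μg = 0.64 × 9.8 = 6.272 m/s².
Reaction distance = v·t_r = 23.2461 × 0.94 = 21.851 m.
Braking distance = v²/(2a) = 23.2461² / (2 × 6.272) = 540.381 / 12.544 = 43.079 m.
Total = 21.851 + 43.079 = 64.930 m.

Total stopping distance ≈ 64.9 m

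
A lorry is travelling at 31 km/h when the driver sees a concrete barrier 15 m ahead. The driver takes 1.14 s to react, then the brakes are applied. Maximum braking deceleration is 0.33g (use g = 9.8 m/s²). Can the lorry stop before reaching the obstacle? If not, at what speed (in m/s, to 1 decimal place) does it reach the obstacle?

31 km/h ÷ 3.6 = 8.6111 m/s.
a = 0.33 × 9.8 = 3.234 m/s².
Reaction distance = 8.6111 × 1.14 = 9.817 m.
Braking distance needed to stop: v²/(2a) = 74.151 / 6.468 = 11.464 m, so total needed = 9.817 + 11.464 = 21.281 m > 15 m — it cannot stop.
Distance remaining when braking begins: 15 − 9.817 = 5.183 m.
v² = v₀² − 2a·d = 74.151 − 2 × 3.234 × 5.183 = 40.627 m²/s².
v = √40.627 = 6.374 m/s.

No — it strikes the obstacle at 6.4 m/s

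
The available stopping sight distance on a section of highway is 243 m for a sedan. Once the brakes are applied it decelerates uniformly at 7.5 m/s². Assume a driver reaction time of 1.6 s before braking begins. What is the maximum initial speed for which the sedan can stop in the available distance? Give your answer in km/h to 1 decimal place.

Maximum speed ≈ 178.4 km/h

Stopping distance: v·t_r + v²/(2a) = 243 with t_r = 1.6 s and a = 7.500 m/s².
So v² + 24.000 v − 3645.00 = 0.
Positive root: v = −a·t_r + √((a·t_r)² + 2a·d) = −12.000 + √(144.000 + 3645.00) = 49.5549 m/s.
49.5549 m/s × 3.6 = 178.398 km/h.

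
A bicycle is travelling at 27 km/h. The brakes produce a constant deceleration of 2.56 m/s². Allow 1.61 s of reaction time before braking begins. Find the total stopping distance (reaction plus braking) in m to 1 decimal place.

27 km/h ÷ 3.6 = 7.5000 m/s.
Reaction distance = v·t_r = 7.5000 × 1.61 = 12.075 m.
Braking distance = v²/(2a) = 7.5000² / (2 × 2.560) = 56.250 / 5.120 = 10.986 m.
Total = 12.075 + 10.986 = 23.061 m.

Total stopping distance ≈ 23.1 m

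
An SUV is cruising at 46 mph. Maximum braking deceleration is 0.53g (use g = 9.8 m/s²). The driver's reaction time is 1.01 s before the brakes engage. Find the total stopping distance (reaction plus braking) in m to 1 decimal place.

46 mph × 0.44704 = 20.5638 m/s.
a = 0.53 × 9.8 = 5.194 m/s².
Reaction distance = v·t_r = 20.5638 × 1.01 = 20.769 m.
Braking distance = v²/(2a) = 20.5638² / (2 × 5.194) = 422.870 / 10.388 = 40.708 m.
Total = 20.769 + 40.708 = 61.477 m.

Total stopping distance ≈ 61.5 m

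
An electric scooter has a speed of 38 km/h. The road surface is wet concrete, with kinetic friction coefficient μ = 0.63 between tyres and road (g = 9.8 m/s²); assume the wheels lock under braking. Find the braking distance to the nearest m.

Braking distance ≈ 9 m

38 km/h ÷ 3.6 = 10.5556 m/s.
a = μg = 0.63 × 9.8 = 6.174 m/s².
Braking distance = v²/(2a) = 10.5556² / (2 × 6.174) = 111.421 / 12.348 = 9.023 m.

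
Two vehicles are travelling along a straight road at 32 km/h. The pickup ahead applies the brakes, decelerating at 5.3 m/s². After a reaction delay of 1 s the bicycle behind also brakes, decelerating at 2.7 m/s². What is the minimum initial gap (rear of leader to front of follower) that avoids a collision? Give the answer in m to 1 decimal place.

Minimum gap ≈ 16.1 m

32 km/h ÷ 3.6 = 8.8889 m/s.
Leader travels v²/(2a_L) = 79.013 / 10.600 = 7.454 m before stopping.
Follower covers v·t_r = 8.8889 × 1 = 8.889 m while reacting, then v²/(2a_F) = 79.013 / 5.400 = 14.632 m while braking, for a total of 8.889 + 14.632 = 23.521 m.
Since a_F ≤ a_L and the follower starts braking later, the follower is never slower than the leader, so the closest approach is when both have stopped.
Minimum gap = 23.521 − 7.454 = 16.067 m.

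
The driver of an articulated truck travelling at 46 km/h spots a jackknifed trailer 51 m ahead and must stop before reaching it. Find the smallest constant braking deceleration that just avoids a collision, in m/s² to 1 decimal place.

Required deceleration ≈ 1.6 m/s²

46 km/h ÷ 3.6 = 12.7778 m/s.
v² = 2a·d ⇒ a = v²/(2d) = 12.7778² / (2 × 51.000) = 163.272 / 102.000 = 1.6007 m/s².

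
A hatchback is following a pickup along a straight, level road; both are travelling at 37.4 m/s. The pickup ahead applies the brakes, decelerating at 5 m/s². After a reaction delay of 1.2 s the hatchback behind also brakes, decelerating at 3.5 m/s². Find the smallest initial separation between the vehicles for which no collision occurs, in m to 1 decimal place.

Leader travels v²/(2a_L) = 1398.760 / 10.000 = 139.876 m before stopping.
Follower covers v·t_r = 37.4000 × 1.2 = 44.880 m while reacting, then v²/(2a_F) = 1398.760 / 7.000 = 199.823 m while braking, for a total of 44.880 + 199.823 = 244.703 m.
Since a_F ≤ a_L and the follower starts braking later, the follower is never slower than the leader, so the closest approach is when both have stopped.
Minimum gap = 244.703 − 139.876 = 104.827 m.

Minimum gap ≈ 104.8 m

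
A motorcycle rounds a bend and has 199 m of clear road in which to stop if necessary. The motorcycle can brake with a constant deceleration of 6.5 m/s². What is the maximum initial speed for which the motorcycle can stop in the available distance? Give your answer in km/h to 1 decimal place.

Maximum speed ≈ 183.1 km/h

v²/(2a) = d ⇒ v = √(2 × 6.500 × 199) = √2587.00 = 50.8626 m/s.
50.8626 m/s × 3.6 = 183.105 km/h.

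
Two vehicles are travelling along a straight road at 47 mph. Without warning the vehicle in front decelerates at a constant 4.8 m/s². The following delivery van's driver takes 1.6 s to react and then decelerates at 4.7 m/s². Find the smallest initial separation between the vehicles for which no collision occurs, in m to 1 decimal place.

47 mph × 0.44704 = 21.0109 m/s.
Leader travels v²/(2a_L) = 441.458 / 9.600 = 45.985 m before stopping.
Follower covers v·t_r = 21.0109 × 1.6 = 33.617 m while reacting, then v²/(2a_F) = 441.458 / 9.400 = 46.964 m while braking, for a total of 33.617 + 46.964 = 80.581 m.
Since a_F ≤ a_L and the follower starts braking later, the follower is never slower than the leader, so the closest approach is when both have stopped.
Minimum gap = 80.581 − 45.985 = 34.596 m.

Minimum gap ≈ 34.6 m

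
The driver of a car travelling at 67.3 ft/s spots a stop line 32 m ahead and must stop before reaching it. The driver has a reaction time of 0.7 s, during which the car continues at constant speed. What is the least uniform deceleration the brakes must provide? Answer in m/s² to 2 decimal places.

Required deceleration ≈ 11.93 m/s²

67.3 ft/s × 0.3048 = 20.5130 m/s.
Distance covered during reaction = 20.5130 × 0.7 = 14.359 m.
Distance available for braking: 32 − 14.359 = 17.641 m.
v² = 2a·d ⇒ a = v²/(2d) = 20.5130² / (2 × 17.641) = 420.783 / 35.282 = 11.9263 m/s².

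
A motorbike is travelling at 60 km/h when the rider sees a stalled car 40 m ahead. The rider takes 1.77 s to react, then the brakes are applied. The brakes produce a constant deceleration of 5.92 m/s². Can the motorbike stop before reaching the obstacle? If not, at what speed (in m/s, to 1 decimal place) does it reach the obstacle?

No — it strikes the obstacle at 12.4 m/s

60 km/h ÷ 3.6 = 16.6667 m/s.
Reaction distance = 16.6667 × 1.77 = 29.500 m.
Braking distance needed to stop: v²/(2a) = 277.779 / 11.840 = 23.461 m, so total needed = 29.500 + 23.461 = 52.961 m > 40 m — it cannot stop.
Distance remaining when braking begins: 40 − 29.500 = 10.500 m.
v² = v₀² − 2a·d = 277.779 − 2 × 5.920 × 10.500 = 153.459 m²/s².
v = √153.459 = 12.388 m/s.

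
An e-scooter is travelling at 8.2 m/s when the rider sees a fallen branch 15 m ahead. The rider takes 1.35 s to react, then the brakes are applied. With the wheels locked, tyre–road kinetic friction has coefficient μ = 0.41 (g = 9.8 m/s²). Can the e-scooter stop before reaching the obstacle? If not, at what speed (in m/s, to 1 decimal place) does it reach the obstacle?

No — it strikes the obstacle at 6.0 m/s

a = μg = 0.41 × 9.8 = 4.018 m/s².
Reaction distance = 8.2000 × 1.35 = 11.070 m.
Braking distance needed to stop: v²/(2a) = 67.240 / 8.036 = 8.367 m, so total needed = 11.070 + 8.367 = 19.437 m > 15 m — it cannot stop.
Distance remaining when braking begins: 15 − 11.070 = 3.930 m.
v² = v₀² − 2a·d = 67.240 − 2 × 4.018 × 3.930 = 35.659 m²/s².
v = √35.659 = 5.972 m/s.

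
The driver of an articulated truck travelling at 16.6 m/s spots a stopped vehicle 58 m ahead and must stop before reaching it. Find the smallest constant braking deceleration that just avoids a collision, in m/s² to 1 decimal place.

Required deceleration ≈ 2.4 m/s²

v² = 2a·d ⇒ a = v²/(2d) = 16.6000² / (2 × 58.000) = 275.560 / 116.000 = 2.3755 m/s².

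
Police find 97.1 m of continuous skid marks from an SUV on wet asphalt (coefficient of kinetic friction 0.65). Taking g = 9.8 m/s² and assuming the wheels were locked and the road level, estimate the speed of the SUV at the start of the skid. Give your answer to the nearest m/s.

Initial speed ≈ 35 m/s

Deceleration a = μg = 0.65 × 9.8 = 6.370 m/s².
v = √(2a·d) = √(2 × 6.370 × 97.1) = √1237.054 = 35.1718 m/s.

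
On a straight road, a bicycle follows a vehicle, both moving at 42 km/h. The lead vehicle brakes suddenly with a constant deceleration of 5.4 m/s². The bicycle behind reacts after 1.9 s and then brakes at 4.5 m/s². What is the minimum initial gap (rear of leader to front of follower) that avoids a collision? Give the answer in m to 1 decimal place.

Minimum gap ≈ 24.7 m

42 km/h ÷ 3.6 = 11.6667 m/s.
Leader travels v²/(2a_L) = 136.112 / 10.800 = 12.603 m before stopping.
Follower covers v·t_r = 11.6667 × 1.9 = 22.167 m while reacting, then v²/(2a_F) = 136.112 / 9.000 = 15.124 m while braking, for a total of 22.167 + 15.124 = 37.291 m.
Since a_F ≤ a_L and the follower starts braking later, the follower is never slower than the leader, so the closest approach is when both have stopped.
Minimum gap = 37.291 − 12.603 = 24.688 m.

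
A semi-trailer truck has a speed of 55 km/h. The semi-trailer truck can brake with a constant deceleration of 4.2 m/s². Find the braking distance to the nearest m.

55 km/h ÷ 3.6 = 15.2778 m/s.
Braking distance = v²/(2a) = 15.2778² / (2 × 4.200) = 233.411 / 8.400 = 27.787 m.

Braking distance ≈ 28 m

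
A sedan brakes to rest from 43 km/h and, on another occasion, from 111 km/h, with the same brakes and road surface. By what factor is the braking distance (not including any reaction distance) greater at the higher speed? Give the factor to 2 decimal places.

Factor ≈ 6.66

Braking distance d = v²/(2a), so with a fixed, d ∝ v².
Factor = (111/43)² = 2.5814² = 6.6636.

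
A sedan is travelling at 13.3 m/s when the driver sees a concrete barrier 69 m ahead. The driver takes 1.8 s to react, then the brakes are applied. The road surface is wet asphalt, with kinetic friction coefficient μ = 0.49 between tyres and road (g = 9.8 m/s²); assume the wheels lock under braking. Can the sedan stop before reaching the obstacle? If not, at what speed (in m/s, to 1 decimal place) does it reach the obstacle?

Yes — it stops about 26.6 m short of the obstacle, so it never reaches it

a = μg = 0.49 × 9.8 = 4.802 m/s².
Reaction distance = 13.3000 × 1.8 = 23.940 m.
Braking distance = v²/(2a) = 176.890 / 9.604 = 18.418 m.
Total stopping distance = 23.940 + 18.418 = 42.358 m, vs 69 m available — it stops with 69 − 42.358 = 26.642 m to spare.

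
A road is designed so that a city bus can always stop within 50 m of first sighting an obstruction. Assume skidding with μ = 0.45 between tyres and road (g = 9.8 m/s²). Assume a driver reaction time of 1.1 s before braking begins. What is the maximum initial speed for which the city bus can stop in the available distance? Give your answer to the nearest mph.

Maximum speed ≈ 37 mph

a = μg = 0.45 × 9.8 = 4.410 m/s².
Stopping distance: v·t_r + v²/(2a) = 50 with t_r = 1.1 s and a = 4.410 m/s².
So v² + 9.702 v − 441.00 = 0.
Positive root: v = −a·t_r + √((a·t_r)² + 2a·d) = −4.851 + √(23.532 + 441.00) = 16.7020 m/s.
16.7020 m/s ÷ 0.44704 = 37.361 mph.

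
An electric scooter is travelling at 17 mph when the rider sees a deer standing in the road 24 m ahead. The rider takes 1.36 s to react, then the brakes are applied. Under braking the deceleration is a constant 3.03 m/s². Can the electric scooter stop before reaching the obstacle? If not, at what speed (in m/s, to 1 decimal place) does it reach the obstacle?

17 mph × 0.44704 = 7.5997 m/s.
Reaction distance = 7.5997 × 1.36 = 10.336 m.
Braking distance = v²/(2a) = 57.755 / 6.060 = 9.531 m.
Total stopping distance = 10.336 + 9.531 = 19.867 m, vs 24 m available — it stops with 24 − 19.867 = 4.133 m to spare.

Yes — it stops about 4.1 m short of the obstacle, so it never reaches it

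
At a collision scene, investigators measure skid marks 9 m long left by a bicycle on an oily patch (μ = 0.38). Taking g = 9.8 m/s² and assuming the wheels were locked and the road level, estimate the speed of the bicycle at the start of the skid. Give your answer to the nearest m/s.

Initial speed ≈ 8 m/s

Deceleration a = μg = 0.38 × 9.8 = 3.724 m/s².
v = √(2a·d) = √(2 × 3.724 × 9) = √67.032 = 8.1873 m/s.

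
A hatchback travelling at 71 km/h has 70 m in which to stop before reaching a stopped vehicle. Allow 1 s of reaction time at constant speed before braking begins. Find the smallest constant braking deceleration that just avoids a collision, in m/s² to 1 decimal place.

Required deceleration ≈ 3.9 m/s²

71 km/h ÷ 3.6 = 19.7222 m/s.
Distance covered during reaction = 19.7222 × 1 = 19.722 m.
Distance available for braking: 70 − 19.722 = 50.278 m.
v² = 2a·d ⇒ a = v²/(2d) = 19.7222² / (2 × 50.278) = 388.965 / 100.556 = 3.8681 m/s².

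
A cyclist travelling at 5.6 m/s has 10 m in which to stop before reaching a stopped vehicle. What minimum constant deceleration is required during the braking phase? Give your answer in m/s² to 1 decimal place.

v² = 2a·d ⇒ a = v²/(2d) = 5.6000² / (2 × 10.000) = 31.360 / 20.000 = 1.5680 m/s².

Required deceleration ≈ 1.6 m/s²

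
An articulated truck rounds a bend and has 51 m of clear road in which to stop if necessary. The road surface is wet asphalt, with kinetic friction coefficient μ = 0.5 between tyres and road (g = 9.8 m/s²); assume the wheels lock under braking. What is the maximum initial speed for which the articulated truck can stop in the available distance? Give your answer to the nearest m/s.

a = μg = 0.5 × 9.8 = 4.900 m/s².
v²/(2a) = d ⇒ v = √(2 × 4.900 × 51) = √499.80 = 22.3562 m/s.

Maximum speed ≈ 22 m/s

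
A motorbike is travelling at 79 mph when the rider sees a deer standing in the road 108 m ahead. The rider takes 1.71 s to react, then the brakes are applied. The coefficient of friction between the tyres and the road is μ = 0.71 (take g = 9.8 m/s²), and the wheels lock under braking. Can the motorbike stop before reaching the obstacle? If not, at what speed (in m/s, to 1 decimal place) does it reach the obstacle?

79 mph × 0.44704 = 35.3162 m/s.
a = μg = 0.71 × 9.8 = 6.958 m/s².
Reaction distance = 35.3162 × 1.71 = 60.391 m.
Braking distance needed to stop: v²/(2a) = 1247.234 / 13.916 = 89.626 m, so total needed = 60.391 + 89.626 = 150.017 m > 108 m — it cannot stop.
Distance remaining when braking begins: 108 − 60.391 = 47.609 m.
v² = v₀² − 2a·d = 1247.234 − 2 × 6.958 × 47.609 = 584.707 m²/s².
v = √584.707 = 24.181 m/s.

No — it strikes the obstacle at 24.2 m/s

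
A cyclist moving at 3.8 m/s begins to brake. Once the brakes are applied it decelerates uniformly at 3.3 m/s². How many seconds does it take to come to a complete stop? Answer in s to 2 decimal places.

Braking time = v/a = 3.8000 / 3.300 = 1.152 s.

Braking time ≈ 1.15 s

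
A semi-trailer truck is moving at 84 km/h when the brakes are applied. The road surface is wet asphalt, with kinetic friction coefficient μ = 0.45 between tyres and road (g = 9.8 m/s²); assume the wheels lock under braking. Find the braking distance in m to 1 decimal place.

Braking distance ≈ 61.7 m

84 km/h ÷ 3.6 = 23.3333 m/s.
a = μg = 0.45 × 9.8 = 4.410 m/s².
Braking distance = v²/(2a) = 23.3333² / (2 × 4.410) = 544.443 / 8.820 = 61.728 m.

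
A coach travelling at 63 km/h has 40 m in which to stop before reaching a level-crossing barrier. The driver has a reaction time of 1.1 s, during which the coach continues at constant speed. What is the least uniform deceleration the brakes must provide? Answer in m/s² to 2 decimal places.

63 km/h ÷ 3.6 = 17.5000 m/s.
Distance covered during reaction = 17.5000 × 1.1 = 19.250 m.
Distance available for braking: 40 − 19.250 = 20.750 m.
v² = 2a·d ⇒ a = v²/(2d) = 17.5000² / (2 × 20.750) = 306.250 / 41.500 = 7.3795 m/s².

Required deceleration ≈ 7.38 m/s²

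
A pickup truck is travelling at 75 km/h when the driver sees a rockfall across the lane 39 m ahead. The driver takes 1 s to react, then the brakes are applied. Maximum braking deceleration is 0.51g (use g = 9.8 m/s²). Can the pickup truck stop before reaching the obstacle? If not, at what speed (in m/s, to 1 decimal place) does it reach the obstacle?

75 km/h ÷ 3.6 = 20.8333 m/s.
a = 0.51 × 9.8 = 4.998 m/s².
Reaction distance = 20.8333 × 1 = 20.833 m.
Braking distance needed to stop: v²/(2a) = 434.026 / 9.996 = 43.420 m, so total needed = 20.833 + 43.420 = 64.253 m > 39 m — it cannot stop.
Distance remaining when braking begins: 39 − 20.833 = 18.167 m.
v² = v₀² − 2a·d = 434.026 − 2 × 4.998 × 18.167 = 252.429 m²/s².
v = √252.429 = 15.888 m/s.

No — it strikes the obstacle at 15.9 m/s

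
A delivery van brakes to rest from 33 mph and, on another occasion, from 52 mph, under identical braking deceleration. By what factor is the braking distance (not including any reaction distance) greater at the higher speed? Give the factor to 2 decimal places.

Braking distance d = v²/(2a), so with a fixed, d ∝ v².
Factor = (52/33)² = 1.5758² = 2.4831.

Factor ≈ 2.48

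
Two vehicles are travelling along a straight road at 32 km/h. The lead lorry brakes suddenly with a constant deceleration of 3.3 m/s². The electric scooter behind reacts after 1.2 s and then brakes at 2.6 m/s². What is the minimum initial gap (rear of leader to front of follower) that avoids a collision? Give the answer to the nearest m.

32 km/h ÷ 3.6 = 8.8889 m/s.
Leader travels v²/(2a_L) = 79.013 / 6.600 = 11.972 m before stopping.
Follower covers v·t_r = 8.8889 × 1.2 = 10.667 m while reacting, then v²/(2a_F) = 79.013 / 5.200 = 15.195 m while braking, for a total of 10.667 + 15.195 = 25.862 m.
Since a_F ≤ a_L and the follower starts braking later, the follower is never slower than the leader, so the closest approach is when both have stopped.
Minimum gap = 25.862 − 11.972 = 13.890 m.

Minimum gap ≈ 14 m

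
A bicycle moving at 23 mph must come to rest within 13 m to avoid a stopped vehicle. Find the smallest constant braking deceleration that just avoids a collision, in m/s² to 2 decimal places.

23 mph × 0.44704 = 10.2819 m/s.
v² = 2a·d ⇒ a = v²/(2d) = 10.2819² / (2 × 13.000) = 105.717 / 26.000 = 4.0660 m/s².

Required deceleration ≈ 4.07 m/s²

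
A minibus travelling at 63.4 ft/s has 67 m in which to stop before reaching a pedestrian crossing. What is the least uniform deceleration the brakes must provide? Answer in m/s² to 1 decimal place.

63.4 ft/s × 0.3048 = 19.3243 m/s.
v² = 2a·d ⇒ a = v²/(2d) = 19.3243² / (2 × 67.000) = 373.429 / 134.000 = 2.7868 m/s².

Required deceleration ≈ 2.8 m/s²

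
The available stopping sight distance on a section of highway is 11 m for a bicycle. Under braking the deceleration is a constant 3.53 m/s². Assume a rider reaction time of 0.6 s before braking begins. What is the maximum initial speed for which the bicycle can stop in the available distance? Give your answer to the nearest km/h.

Stopping distance: v·t_r + v²/(2a) = 11 with t_r = 0.6 s and a = 3.530 m/s².
So v² + 4.236 v − 77.66 = 0.
Positive root: v = −a·t_r + √((a·t_r)² + 2a·d) = −2.118 + √(4.486 + 77.66) = 6.9454 m/s.
6.9454 m/s × 3.6 = 25.003 km/h.

Maximum speed ≈ 25 km/h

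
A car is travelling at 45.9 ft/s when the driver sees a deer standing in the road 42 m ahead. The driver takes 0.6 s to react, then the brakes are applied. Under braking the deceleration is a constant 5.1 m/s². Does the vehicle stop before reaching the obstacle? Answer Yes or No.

Yes

45.9 ft/s × 0.3048 = 13.9903 m/s.
Reaction distance = 13.9903 × 0.6 = 8.394 m.
Braking distance = v²/(2a) = 195.728 / 10.200 = 19.189 m.
Total stopping distance = 8.394 + 19.189 = 27.583 m, vs 42 m available — it stops with 42 − 27.583 = 14.417 m to spare.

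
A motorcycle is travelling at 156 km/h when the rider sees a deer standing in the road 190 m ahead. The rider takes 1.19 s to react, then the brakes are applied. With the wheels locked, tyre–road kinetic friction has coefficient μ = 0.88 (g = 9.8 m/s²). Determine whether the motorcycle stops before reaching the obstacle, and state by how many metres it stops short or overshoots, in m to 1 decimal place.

Yes — it stops 29.6 m short of the obstacle

156 km/h ÷ 3.6 = 43.3333 m/s.
a = μg = 0.88 × 9.8 = 8.624 m/s².
Reaction distance = 43.3333 × 1.19 = 51.567 m.
Braking distance = v²/(2a) = 1877.775 / 17.248 = 108.869 m.
Total stopping distance = 51.567 + 108.869 = 160.436 m, vs 190 m available — it stops with 190 − 160.436 = 29.564 m to spare.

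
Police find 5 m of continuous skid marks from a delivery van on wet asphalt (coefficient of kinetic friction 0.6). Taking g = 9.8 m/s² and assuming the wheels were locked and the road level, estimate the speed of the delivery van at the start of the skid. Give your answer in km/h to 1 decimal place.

Initial speed ≈ 27.6 km/h

Deceleration a = μg = 0.6 × 9.8 = 5.880 m/s².
v = √(2a·d) = √(2 × 5.880 × 5) = √58.800 = 7.6681 m/s.
= 7.6681 × 3.6 = 27.605 km/h.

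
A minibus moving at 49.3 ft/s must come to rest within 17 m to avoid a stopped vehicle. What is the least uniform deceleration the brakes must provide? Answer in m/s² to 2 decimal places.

49.3 ft/s × 0.3048 = 15.0266 m/s.
v² = 2a·d ⇒ a = v²/(2d) = 15.0266² / (2 × 17.000) = 225.799 / 34.000 = 6.6411 m/s².

Required deceleration ≈ 6.64 m/s²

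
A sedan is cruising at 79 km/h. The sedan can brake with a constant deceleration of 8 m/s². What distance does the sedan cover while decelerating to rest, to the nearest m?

Braking distance ≈ 30 m

79 km/h ÷ 3.6 = 21.9444 m/s.
Braking distance = v²/(2a) = 21.9444² / (2 × 8.000) = 481.557 / 16.000 = 30.097 m.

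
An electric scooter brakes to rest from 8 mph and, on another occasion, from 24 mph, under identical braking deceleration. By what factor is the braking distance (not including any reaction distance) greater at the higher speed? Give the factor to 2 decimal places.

Braking distance d = v²/(2a), so with a fixed, d ∝ v².
Factor = (24/8)² = 3.0000² = 9.0000.

Factor ≈ 9.00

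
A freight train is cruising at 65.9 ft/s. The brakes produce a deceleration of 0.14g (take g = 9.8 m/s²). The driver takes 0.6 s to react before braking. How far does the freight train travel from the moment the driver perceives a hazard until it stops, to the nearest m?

65.9 ft/s × 0.3048 = 20.0863 m/s.
a = 0.14 × 9.8 = 1.372 m/s².
Reaction distance = v·t_r = 20.0863 × 0.6 = 12.052 m.
Braking distance = v²/(2a) = 20.0863² / (2 × 1.372) = 403.459 / 2.744 = 147.033 m.
Total = 12.052 + 147.033 = 159.085 m.

Total stopping distance ≈ 159 m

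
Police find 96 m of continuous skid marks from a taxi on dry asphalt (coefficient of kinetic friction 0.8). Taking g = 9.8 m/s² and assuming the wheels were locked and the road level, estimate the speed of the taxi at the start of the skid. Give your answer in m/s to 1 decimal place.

Initial speed ≈ 38.8 m/s

Deceleration a = μg = 0.8 × 9.8 = 7.840 m/s².
v = √(2a·d) = √(2 × 7.840 × 96) = √1505.280 = 38.7979 m/s.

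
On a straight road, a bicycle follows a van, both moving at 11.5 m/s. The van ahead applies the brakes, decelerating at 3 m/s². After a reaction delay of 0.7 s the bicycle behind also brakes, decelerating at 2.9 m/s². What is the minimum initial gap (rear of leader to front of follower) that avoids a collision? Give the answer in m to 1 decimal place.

Minimum gap ≈ 8.8 m

Leader travels v²/(2a_L) = 132.250 / 6.000 = 22.042 m before stopping.
Follower covers v·t_r = 11.5000 × 0.7 = 8.050 m while reacting, then v²/(2a_F) = 132.250 / 5.800 = 22.802 m while braking, for a total of 8.050 + 22.802 = 30.852 m.
Since a_F ≤ a_L and the follower starts braking later, the follower is never slower than the leader, so the closest approach is when both have stopped.
Minimum gap = 30.852 − 22.042 = 8.810 m.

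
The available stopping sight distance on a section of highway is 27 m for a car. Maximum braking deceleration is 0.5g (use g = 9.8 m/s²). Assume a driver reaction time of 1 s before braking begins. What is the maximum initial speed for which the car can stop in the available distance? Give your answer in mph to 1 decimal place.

Maximum speed ≈ 27.0 mph

a = 0.5 × 9.8 = 4.900 m/s².
Stopping distance: v·t_r + v²/(2a) = 27 with t_r = 1 s and a = 4.900 m/s².
So v² + 9.800 v − 264.60 = 0.
Positive root: v = −a·t_r + √((a·t_r)² + 2a·d) = −4.900 + √(24.010 + 264.60) = 12.0885 m/s.
12.0885 m/s ÷ 0.44704 = 27.041 mph.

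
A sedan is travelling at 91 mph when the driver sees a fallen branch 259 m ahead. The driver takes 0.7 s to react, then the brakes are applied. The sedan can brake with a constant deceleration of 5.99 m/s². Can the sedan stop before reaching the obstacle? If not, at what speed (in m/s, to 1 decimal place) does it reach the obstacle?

Yes — it stops about 92.4 m short of the obstacle, so it never reaches it

91 mph × 0.44704 = 40.6806 m/s.
Reaction distance = 40.6806 × 0.7 = 28.476 m.
Braking distance = v²/(2a) = 1654.911 / 11.980 = 138.139 m.
Total stopping distance = 28.476 + 138.139 = 166.615 m, vs 259 m available — it stops with 259 − 166.615 = 92.385 m to spare.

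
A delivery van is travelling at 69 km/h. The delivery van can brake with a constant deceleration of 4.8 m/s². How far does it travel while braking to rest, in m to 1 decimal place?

Braking distance ≈ 38.3 m

69 km/h ÷ 3.6 = 19.1667 m/s.
Braking distance = v²/(2a) = 19.1667² / (2 × 4.800) = 367.362 / 9.600 = 38.267 m.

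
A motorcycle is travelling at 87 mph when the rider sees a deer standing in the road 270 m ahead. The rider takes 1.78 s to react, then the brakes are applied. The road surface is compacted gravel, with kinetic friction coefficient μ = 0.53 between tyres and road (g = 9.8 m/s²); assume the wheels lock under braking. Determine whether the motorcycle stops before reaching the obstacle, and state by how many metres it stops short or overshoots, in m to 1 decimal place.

87 mph × 0.44704 = 38.8925 m/s.
a = μg = 0.53 × 9.8 = 5.194 m/s².
Reaction distance = 38.8925 × 1.78 = 69.229 m.
Braking distance = v²/(2a) = 1512.627 / 10.388 = 145.613 m.
Total stopping distance = 69.229 + 145.613 = 214.842 m, vs 270 m available — it stops with 270 − 214.842 = 55.158 m to spare.

Yes — it stops 55.2 m short of the obstacle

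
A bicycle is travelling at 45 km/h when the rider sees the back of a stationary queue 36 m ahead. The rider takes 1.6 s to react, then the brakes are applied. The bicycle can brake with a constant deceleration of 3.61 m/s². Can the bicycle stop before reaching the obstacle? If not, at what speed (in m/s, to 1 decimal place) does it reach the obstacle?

45 km/h ÷ 3.6 = 12.5000 m/s.
Reaction distance = 12.5000 × 1.6 = 20.000 m.
Braking distance needed to stop: v²/(2a) = 156.250 / 7.220 = 21.641 m, so total needed = 20.000 + 21.641 = 41.641 m > 36 m — it cannot stop.
Distance remaining when braking begins: 36 − 20.000 = 16.000 m.
v² = v₀² − 2a·d = 156.250 − 2 × 3.610 × 16.000 = 40.730 m²/s².
v = √40.730 = 6.382 m/s.

No — it strikes the obstacle at 6.4 m/s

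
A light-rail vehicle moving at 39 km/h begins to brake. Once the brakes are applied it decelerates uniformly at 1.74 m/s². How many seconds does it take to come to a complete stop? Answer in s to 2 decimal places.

Braking time ≈ 6.23 s

39 km/h ÷ 3.6 = 10.8333 m/s.
Braking time = v/a = 10.8333 / 1.740 = 6.226 s.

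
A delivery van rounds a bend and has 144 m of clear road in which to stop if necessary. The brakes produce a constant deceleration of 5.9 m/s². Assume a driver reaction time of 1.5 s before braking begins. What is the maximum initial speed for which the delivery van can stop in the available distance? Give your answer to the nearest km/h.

Maximum speed ≈ 120 km/h

Stopping distance: v·t_r + v²/(2a) = 144 with t_r = 1.5 s and a = 5.900 m/s².
So v² + 17.700 v − 1699.20 = 0.
Positive root: v = −a·t_r + √((a·t_r)² + 2a·d) = −8.850 + √(78.322 + 1699.20) = 33.3107 m/s.
33.3107 m/s × 3.6 = 119.919 km/h.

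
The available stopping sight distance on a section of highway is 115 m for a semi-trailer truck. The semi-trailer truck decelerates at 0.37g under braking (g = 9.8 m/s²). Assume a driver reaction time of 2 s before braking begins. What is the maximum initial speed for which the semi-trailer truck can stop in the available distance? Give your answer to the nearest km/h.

Maximum speed ≈ 81 km/h

a = 0.37 × 9.8 = 3.626 m/s².
Stopping distance: v·t_r + v²/(2a) = 115 with t_r = 2 s and a = 3.626 m/s².
So v² + 14.504 v − 833.98 = 0.
Positive root: v = −a·t_r + √((a·t_r)² + 2a·d) = −7.252 + √(52.592 + 833.98) = 22.5234 m/s.
22.5234 m/s × 3.6 = 81.084 km/h.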